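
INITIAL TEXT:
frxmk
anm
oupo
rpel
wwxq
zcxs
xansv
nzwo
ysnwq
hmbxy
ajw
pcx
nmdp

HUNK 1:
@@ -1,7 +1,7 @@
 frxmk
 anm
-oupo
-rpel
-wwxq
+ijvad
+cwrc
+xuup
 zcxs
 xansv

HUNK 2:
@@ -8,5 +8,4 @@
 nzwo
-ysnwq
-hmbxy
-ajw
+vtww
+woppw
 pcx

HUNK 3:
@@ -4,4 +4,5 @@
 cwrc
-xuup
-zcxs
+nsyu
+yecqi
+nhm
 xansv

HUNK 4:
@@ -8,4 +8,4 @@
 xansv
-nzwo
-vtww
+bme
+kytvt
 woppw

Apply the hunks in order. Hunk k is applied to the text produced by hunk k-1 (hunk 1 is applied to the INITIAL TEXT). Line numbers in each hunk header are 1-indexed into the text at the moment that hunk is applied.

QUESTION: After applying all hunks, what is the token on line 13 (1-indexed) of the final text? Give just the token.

Hunk 1: at line 1 remove [oupo,rpel,wwxq] add [ijvad,cwrc,xuup] -> 13 lines: frxmk anm ijvad cwrc xuup zcxs xansv nzwo ysnwq hmbxy ajw pcx nmdp
Hunk 2: at line 8 remove [ysnwq,hmbxy,ajw] add [vtww,woppw] -> 12 lines: frxmk anm ijvad cwrc xuup zcxs xansv nzwo vtww woppw pcx nmdp
Hunk 3: at line 4 remove [xuup,zcxs] add [nsyu,yecqi,nhm] -> 13 lines: frxmk anm ijvad cwrc nsyu yecqi nhm xansv nzwo vtww woppw pcx nmdp
Hunk 4: at line 8 remove [nzwo,vtww] add [bme,kytvt] -> 13 lines: frxmk anm ijvad cwrc nsyu yecqi nhm xansv bme kytvt woppw pcx nmdp
Final line 13: nmdp

Answer: nmdp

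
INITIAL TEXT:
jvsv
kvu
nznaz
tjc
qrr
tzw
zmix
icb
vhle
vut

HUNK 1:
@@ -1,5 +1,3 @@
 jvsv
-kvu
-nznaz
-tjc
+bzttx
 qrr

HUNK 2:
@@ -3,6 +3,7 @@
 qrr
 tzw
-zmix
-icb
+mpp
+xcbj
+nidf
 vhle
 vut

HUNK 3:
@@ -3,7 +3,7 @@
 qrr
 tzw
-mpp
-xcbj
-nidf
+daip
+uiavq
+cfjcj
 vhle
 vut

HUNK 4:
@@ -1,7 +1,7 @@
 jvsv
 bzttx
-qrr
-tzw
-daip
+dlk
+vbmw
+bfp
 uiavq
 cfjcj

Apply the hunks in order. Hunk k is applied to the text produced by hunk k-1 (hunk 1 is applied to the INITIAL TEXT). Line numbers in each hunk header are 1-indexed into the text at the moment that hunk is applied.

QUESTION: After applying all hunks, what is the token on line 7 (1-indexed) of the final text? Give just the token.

Hunk 1: at line 1 remove [kvu,nznaz,tjc] add [bzttx] -> 8 lines: jvsv bzttx qrr tzw zmix icb vhle vut
Hunk 2: at line 3 remove [zmix,icb] add [mpp,xcbj,nidf] -> 9 lines: jvsv bzttx qrr tzw mpp xcbj nidf vhle vut
Hunk 3: at line 3 remove [mpp,xcbj,nidf] add [daip,uiavq,cfjcj] -> 9 lines: jvsv bzttx qrr tzw daip uiavq cfjcj vhle vut
Hunk 4: at line 1 remove [qrr,tzw,daip] add [dlk,vbmw,bfp] -> 9 lines: jvsv bzttx dlk vbmw bfp uiavq cfjcj vhle vut
Final line 7: cfjcj

Answer: cfjcj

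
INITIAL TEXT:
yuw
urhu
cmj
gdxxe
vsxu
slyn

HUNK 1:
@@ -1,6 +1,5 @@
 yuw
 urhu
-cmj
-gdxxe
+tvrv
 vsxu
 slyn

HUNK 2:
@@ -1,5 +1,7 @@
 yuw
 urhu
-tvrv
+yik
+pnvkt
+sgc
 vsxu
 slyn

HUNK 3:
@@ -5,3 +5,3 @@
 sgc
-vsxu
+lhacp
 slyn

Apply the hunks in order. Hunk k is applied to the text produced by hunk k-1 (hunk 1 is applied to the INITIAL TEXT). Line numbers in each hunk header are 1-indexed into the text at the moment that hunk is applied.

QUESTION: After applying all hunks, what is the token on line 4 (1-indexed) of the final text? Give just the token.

Hunk 1: at line 1 remove [cmj,gdxxe] add [tvrv] -> 5 lines: yuw urhu tvrv vsxu slyn
Hunk 2: at line 1 remove [tvrv] add [yik,pnvkt,sgc] -> 7 lines: yuw urhu yik pnvkt sgc vsxu slyn
Hunk 3: at line 5 remove [vsxu] add [lhacp] -> 7 lines: yuw urhu yik pnvkt sgc lhacp slyn
Final line 4: pnvkt

Answer: pnvkt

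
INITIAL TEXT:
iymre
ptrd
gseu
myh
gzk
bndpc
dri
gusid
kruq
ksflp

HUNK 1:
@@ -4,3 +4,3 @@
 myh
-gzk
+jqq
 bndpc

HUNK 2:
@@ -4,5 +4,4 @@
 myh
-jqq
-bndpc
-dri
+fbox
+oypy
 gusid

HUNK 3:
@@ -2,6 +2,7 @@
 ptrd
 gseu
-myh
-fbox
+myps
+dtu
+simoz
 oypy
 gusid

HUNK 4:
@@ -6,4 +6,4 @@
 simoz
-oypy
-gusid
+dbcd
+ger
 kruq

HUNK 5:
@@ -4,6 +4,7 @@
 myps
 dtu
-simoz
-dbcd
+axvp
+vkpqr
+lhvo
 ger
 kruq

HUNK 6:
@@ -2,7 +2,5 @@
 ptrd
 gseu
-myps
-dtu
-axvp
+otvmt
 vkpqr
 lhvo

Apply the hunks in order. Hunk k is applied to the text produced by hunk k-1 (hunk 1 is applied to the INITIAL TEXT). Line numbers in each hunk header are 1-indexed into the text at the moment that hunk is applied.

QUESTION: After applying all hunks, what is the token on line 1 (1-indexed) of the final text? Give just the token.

Answer: iymre

Derivation:
Hunk 1: at line 4 remove [gzk] add [jqq] -> 10 lines: iymre ptrd gseu myh jqq bndpc dri gusid kruq ksflp
Hunk 2: at line 4 remove [jqq,bndpc,dri] add [fbox,oypy] -> 9 lines: iymre ptrd gseu myh fbox oypy gusid kruq ksflp
Hunk 3: at line 2 remove [myh,fbox] add [myps,dtu,simoz] -> 10 lines: iymre ptrd gseu myps dtu simoz oypy gusid kruq ksflp
Hunk 4: at line 6 remove [oypy,gusid] add [dbcd,ger] -> 10 lines: iymre ptrd gseu myps dtu simoz dbcd ger kruq ksflp
Hunk 5: at line 4 remove [simoz,dbcd] add [axvp,vkpqr,lhvo] -> 11 lines: iymre ptrd gseu myps dtu axvp vkpqr lhvo ger kruq ksflp
Hunk 6: at line 2 remove [myps,dtu,axvp] add [otvmt] -> 9 lines: iymre ptrd gseu otvmt vkpqr lhvo ger kruq ksflp
Final line 1: iymre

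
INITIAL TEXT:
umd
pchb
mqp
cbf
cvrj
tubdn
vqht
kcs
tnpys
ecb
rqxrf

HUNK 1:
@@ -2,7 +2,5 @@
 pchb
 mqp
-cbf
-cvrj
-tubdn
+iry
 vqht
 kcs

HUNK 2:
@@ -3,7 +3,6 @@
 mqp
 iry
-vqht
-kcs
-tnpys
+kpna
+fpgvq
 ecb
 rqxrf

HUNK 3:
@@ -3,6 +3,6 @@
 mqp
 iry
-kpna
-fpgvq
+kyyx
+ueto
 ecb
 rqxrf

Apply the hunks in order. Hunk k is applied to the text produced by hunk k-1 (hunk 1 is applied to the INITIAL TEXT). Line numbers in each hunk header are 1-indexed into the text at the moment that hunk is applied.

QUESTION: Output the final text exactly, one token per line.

Answer: umd
pchb
mqp
iry
kyyx
ueto
ecb
rqxrf

Derivation:
Hunk 1: at line 2 remove [cbf,cvrj,tubdn] add [iry] -> 9 lines: umd pchb mqp iry vqht kcs tnpys ecb rqxrf
Hunk 2: at line 3 remove [vqht,kcs,tnpys] add [kpna,fpgvq] -> 8 lines: umd pchb mqp iry kpna fpgvq ecb rqxrf
Hunk 3: at line 3 remove [kpna,fpgvq] add [kyyx,ueto] -> 8 lines: umd pchb mqp iry kyyx ueto ecb rqxrf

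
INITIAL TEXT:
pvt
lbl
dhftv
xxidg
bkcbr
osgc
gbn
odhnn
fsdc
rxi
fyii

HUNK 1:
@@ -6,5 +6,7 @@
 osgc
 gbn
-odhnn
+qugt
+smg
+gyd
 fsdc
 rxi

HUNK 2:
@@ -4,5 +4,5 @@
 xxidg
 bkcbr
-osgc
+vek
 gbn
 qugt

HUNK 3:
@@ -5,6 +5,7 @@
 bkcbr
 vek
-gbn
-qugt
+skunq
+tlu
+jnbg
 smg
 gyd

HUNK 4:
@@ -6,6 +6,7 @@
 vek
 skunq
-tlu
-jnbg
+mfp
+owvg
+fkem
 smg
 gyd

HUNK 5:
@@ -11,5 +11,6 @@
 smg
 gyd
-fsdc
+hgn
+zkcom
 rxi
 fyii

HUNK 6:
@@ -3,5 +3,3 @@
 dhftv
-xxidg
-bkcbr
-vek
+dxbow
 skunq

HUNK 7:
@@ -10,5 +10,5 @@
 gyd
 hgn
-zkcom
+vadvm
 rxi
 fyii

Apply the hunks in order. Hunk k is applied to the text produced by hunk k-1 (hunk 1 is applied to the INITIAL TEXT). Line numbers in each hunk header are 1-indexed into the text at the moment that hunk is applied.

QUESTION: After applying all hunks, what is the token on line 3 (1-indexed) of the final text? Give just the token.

Answer: dhftv

Derivation:
Hunk 1: at line 6 remove [odhnn] add [qugt,smg,gyd] -> 13 lines: pvt lbl dhftv xxidg bkcbr osgc gbn qugt smg gyd fsdc rxi fyii
Hunk 2: at line 4 remove [osgc] add [vek] -> 13 lines: pvt lbl dhftv xxidg bkcbr vek gbn qugt smg gyd fsdc rxi fyii
Hunk 3: at line 5 remove [gbn,qugt] add [skunq,tlu,jnbg] -> 14 lines: pvt lbl dhftv xxidg bkcbr vek skunq tlu jnbg smg gyd fsdc rxi fyii
Hunk 4: at line 6 remove [tlu,jnbg] add [mfp,owvg,fkem] -> 15 lines: pvt lbl dhftv xxidg bkcbr vek skunq mfp owvg fkem smg gyd fsdc rxi fyii
Hunk 5: at line 11 remove [fsdc] add [hgn,zkcom] -> 16 lines: pvt lbl dhftv xxidg bkcbr vek skunq mfp owvg fkem smg gyd hgn zkcom rxi fyii
Hunk 6: at line 3 remove [xxidg,bkcbr,vek] add [dxbow] -> 14 lines: pvt lbl dhftv dxbow skunq mfp owvg fkem smg gyd hgn zkcom rxi fyii
Hunk 7: at line 10 remove [zkcom] add [vadvm] -> 14 lines: pvt lbl dhftv dxbow skunq mfp owvg fkem smg gyd hgn vadvm rxi fyii
Final line 3: dhftv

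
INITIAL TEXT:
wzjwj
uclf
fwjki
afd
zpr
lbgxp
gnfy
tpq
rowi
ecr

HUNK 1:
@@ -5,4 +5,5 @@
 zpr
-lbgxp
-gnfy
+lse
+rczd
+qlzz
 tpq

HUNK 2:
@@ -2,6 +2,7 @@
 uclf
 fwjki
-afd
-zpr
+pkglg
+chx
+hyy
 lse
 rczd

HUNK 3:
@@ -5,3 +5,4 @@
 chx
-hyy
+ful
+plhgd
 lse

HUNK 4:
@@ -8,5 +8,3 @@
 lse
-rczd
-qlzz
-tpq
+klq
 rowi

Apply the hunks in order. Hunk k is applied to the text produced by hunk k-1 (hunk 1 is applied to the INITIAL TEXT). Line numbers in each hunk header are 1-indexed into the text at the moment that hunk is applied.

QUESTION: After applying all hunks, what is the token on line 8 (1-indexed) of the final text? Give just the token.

Answer: lse

Derivation:
Hunk 1: at line 5 remove [lbgxp,gnfy] add [lse,rczd,qlzz] -> 11 lines: wzjwj uclf fwjki afd zpr lse rczd qlzz tpq rowi ecr
Hunk 2: at line 2 remove [afd,zpr] add [pkglg,chx,hyy] -> 12 lines: wzjwj uclf fwjki pkglg chx hyy lse rczd qlzz tpq rowi ecr
Hunk 3: at line 5 remove [hyy] add [ful,plhgd] -> 13 lines: wzjwj uclf fwjki pkglg chx ful plhgd lse rczd qlzz tpq rowi ecr
Hunk 4: at line 8 remove [rczd,qlzz,tpq] add [klq] -> 11 lines: wzjwj uclf fwjki pkglg chx ful plhgd lse klq rowi ecr
Final line 8: lse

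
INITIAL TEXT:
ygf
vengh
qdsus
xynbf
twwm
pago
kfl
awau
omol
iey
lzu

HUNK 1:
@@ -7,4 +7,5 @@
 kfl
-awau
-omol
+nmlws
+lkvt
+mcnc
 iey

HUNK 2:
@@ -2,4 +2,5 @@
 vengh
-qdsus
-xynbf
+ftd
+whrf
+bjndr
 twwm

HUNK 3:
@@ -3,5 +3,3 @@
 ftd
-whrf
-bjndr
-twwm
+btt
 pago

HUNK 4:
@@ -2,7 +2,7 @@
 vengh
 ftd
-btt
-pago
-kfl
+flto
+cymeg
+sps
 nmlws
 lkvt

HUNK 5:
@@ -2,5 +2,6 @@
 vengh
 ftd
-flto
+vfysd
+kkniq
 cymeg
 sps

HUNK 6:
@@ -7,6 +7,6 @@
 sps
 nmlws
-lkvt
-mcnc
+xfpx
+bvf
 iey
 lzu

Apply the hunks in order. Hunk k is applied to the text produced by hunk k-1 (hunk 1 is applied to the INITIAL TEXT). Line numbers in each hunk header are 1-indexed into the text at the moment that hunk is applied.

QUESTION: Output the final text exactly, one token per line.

Answer: ygf
vengh
ftd
vfysd
kkniq
cymeg
sps
nmlws
xfpx
bvf
iey
lzu

Derivation:
Hunk 1: at line 7 remove [awau,omol] add [nmlws,lkvt,mcnc] -> 12 lines: ygf vengh qdsus xynbf twwm pago kfl nmlws lkvt mcnc iey lzu
Hunk 2: at line 2 remove [qdsus,xynbf] add [ftd,whrf,bjndr] -> 13 lines: ygf vengh ftd whrf bjndr twwm pago kfl nmlws lkvt mcnc iey lzu
Hunk 3: at line 3 remove [whrf,bjndr,twwm] add [btt] -> 11 lines: ygf vengh ftd btt pago kfl nmlws lkvt mcnc iey lzu
Hunk 4: at line 2 remove [btt,pago,kfl] add [flto,cymeg,sps] -> 11 lines: ygf vengh ftd flto cymeg sps nmlws lkvt mcnc iey lzu
Hunk 5: at line 2 remove [flto] add [vfysd,kkniq] -> 12 lines: ygf vengh ftd vfysd kkniq cymeg sps nmlws lkvt mcnc iey lzu
Hunk 6: at line 7 remove [lkvt,mcnc] add [xfpx,bvf] -> 12 lines: ygf vengh ftd vfysd kkniq cymeg sps nmlws xfpx bvf iey lzu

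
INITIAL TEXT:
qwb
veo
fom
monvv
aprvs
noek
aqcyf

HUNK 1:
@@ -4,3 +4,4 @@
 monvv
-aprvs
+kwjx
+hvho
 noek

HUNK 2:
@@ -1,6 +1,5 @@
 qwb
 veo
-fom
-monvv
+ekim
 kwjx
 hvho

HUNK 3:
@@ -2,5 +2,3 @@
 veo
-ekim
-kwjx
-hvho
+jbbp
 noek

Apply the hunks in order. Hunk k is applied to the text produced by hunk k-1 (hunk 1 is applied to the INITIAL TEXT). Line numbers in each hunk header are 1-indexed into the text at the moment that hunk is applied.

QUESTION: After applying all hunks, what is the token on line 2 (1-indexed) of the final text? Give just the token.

Hunk 1: at line 4 remove [aprvs] add [kwjx,hvho] -> 8 lines: qwb veo fom monvv kwjx hvho noek aqcyf
Hunk 2: at line 1 remove [fom,monvv] add [ekim] -> 7 lines: qwb veo ekim kwjx hvho noek aqcyf
Hunk 3: at line 2 remove [ekim,kwjx,hvho] add [jbbp] -> 5 lines: qwb veo jbbp noek aqcyf
Final line 2: veo

Answer: veo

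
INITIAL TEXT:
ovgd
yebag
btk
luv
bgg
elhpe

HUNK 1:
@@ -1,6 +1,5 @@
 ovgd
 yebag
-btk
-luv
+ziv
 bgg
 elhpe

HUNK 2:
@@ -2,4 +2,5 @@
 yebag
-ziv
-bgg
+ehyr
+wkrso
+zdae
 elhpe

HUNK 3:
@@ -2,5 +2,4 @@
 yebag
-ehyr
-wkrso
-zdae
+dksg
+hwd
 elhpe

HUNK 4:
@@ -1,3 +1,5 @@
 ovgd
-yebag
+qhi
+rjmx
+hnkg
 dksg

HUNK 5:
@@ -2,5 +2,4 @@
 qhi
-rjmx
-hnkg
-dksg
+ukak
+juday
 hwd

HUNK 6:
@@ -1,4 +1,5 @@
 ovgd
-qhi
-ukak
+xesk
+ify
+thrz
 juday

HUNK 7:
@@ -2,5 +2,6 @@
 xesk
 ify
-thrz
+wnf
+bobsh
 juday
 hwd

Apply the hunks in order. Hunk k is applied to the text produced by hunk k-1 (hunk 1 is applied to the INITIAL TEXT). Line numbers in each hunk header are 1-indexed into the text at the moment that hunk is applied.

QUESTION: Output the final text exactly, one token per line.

Hunk 1: at line 1 remove [btk,luv] add [ziv] -> 5 lines: ovgd yebag ziv bgg elhpe
Hunk 2: at line 2 remove [ziv,bgg] add [ehyr,wkrso,zdae] -> 6 lines: ovgd yebag ehyr wkrso zdae elhpe
Hunk 3: at line 2 remove [ehyr,wkrso,zdae] add [dksg,hwd] -> 5 lines: ovgd yebag dksg hwd elhpe
Hunk 4: at line 1 remove [yebag] add [qhi,rjmx,hnkg] -> 7 lines: ovgd qhi rjmx hnkg dksg hwd elhpe
Hunk 5: at line 2 remove [rjmx,hnkg,dksg] add [ukak,juday] -> 6 lines: ovgd qhi ukak juday hwd elhpe
Hunk 6: at line 1 remove [qhi,ukak] add [xesk,ify,thrz] -> 7 lines: ovgd xesk ify thrz juday hwd elhpe
Hunk 7: at line 2 remove [thrz] add [wnf,bobsh] -> 8 lines: ovgd xesk ify wnf bobsh juday hwd elhpe

Answer: ovgd
xesk
ify
wnf
bobsh
juday
hwd
elhpe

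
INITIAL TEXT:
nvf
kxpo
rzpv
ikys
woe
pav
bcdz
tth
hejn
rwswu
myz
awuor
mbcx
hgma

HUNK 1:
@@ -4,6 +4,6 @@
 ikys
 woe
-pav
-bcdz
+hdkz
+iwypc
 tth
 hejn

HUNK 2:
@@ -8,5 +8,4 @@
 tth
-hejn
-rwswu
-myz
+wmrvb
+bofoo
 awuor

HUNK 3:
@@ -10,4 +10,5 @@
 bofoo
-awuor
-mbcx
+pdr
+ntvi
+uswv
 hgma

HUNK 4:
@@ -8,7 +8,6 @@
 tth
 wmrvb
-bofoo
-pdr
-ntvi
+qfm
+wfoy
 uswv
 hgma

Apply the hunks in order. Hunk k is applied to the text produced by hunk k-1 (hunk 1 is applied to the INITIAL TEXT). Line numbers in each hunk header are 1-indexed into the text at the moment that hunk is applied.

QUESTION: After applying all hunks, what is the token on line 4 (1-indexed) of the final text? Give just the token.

Hunk 1: at line 4 remove [pav,bcdz] add [hdkz,iwypc] -> 14 lines: nvf kxpo rzpv ikys woe hdkz iwypc tth hejn rwswu myz awuor mbcx hgma
Hunk 2: at line 8 remove [hejn,rwswu,myz] add [wmrvb,bofoo] -> 13 lines: nvf kxpo rzpv ikys woe hdkz iwypc tth wmrvb bofoo awuor mbcx hgma
Hunk 3: at line 10 remove [awuor,mbcx] add [pdr,ntvi,uswv] -> 14 lines: nvf kxpo rzpv ikys woe hdkz iwypc tth wmrvb bofoo pdr ntvi uswv hgma
Hunk 4: at line 8 remove [bofoo,pdr,ntvi] add [qfm,wfoy] -> 13 lines: nvf kxpo rzpv ikys woe hdkz iwypc tth wmrvb qfm wfoy uswv hgma
Final line 4: ikys

Answer: ikys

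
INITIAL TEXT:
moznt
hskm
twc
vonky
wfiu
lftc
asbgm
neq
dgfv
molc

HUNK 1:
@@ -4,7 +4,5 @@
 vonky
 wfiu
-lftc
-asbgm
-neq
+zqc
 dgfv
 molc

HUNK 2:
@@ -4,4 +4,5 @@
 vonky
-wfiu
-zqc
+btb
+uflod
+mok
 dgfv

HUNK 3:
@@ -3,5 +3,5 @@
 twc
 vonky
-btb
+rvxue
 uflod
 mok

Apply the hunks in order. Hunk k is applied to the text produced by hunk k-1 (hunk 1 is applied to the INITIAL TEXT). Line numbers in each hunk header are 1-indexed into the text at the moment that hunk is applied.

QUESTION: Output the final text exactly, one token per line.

Answer: moznt
hskm
twc
vonky
rvxue
uflod
mok
dgfv
molc

Derivation:
Hunk 1: at line 4 remove [lftc,asbgm,neq] add [zqc] -> 8 lines: moznt hskm twc vonky wfiu zqc dgfv molc
Hunk 2: at line 4 remove [wfiu,zqc] add [btb,uflod,mok] -> 9 lines: moznt hskm twc vonky btb uflod mok dgfv molc
Hunk 3: at line 3 remove [btb] add [rvxue] -> 9 lines: moznt hskm twc vonky rvxue uflod mok dgfv molc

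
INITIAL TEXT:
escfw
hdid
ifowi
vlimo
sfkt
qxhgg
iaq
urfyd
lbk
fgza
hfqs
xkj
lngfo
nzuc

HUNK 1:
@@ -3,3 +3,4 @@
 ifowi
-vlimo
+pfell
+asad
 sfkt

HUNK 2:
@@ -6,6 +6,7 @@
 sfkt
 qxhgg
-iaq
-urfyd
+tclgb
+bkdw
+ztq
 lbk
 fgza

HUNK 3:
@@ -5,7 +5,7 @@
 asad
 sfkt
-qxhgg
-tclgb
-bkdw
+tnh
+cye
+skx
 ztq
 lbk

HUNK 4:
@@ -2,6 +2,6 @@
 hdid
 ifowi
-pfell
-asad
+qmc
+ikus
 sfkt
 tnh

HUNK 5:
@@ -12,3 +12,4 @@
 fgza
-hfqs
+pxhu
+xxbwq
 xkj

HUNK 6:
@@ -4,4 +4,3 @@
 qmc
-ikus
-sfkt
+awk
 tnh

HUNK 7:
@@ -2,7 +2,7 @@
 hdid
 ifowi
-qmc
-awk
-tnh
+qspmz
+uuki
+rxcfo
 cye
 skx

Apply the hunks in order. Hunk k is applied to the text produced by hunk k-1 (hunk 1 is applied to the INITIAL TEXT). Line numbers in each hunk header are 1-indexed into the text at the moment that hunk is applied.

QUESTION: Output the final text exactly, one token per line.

Answer: escfw
hdid
ifowi
qspmz
uuki
rxcfo
cye
skx
ztq
lbk
fgza
pxhu
xxbwq
xkj
lngfo
nzuc

Derivation:
Hunk 1: at line 3 remove [vlimo] add [pfell,asad] -> 15 lines: escfw hdid ifowi pfell asad sfkt qxhgg iaq urfyd lbk fgza hfqs xkj lngfo nzuc
Hunk 2: at line 6 remove [iaq,urfyd] add [tclgb,bkdw,ztq] -> 16 lines: escfw hdid ifowi pfell asad sfkt qxhgg tclgb bkdw ztq lbk fgza hfqs xkj lngfo nzuc
Hunk 3: at line 5 remove [qxhgg,tclgb,bkdw] add [tnh,cye,skx] -> 16 lines: escfw hdid ifowi pfell asad sfkt tnh cye skx ztq lbk fgza hfqs xkj lngfo nzuc
Hunk 4: at line 2 remove [pfell,asad] add [qmc,ikus] -> 16 lines: escfw hdid ifowi qmc ikus sfkt tnh cye skx ztq lbk fgza hfqs xkj lngfo nzuc
Hunk 5: at line 12 remove [hfqs] add [pxhu,xxbwq] -> 17 lines: escfw hdid ifowi qmc ikus sfkt tnh cye skx ztq lbk fgza pxhu xxbwq xkj lngfo nzuc
Hunk 6: at line 4 remove [ikus,sfkt] add [awk] -> 16 lines: escfw hdid ifowi qmc awk tnh cye skx ztq lbk fgza pxhu xxbwq xkj lngfo nzuc
Hunk 7: at line 2 remove [qmc,awk,tnh] add [qspmz,uuki,rxcfo] -> 16 lines: escfw hdid ifowi qspmz uuki rxcfo cye skx ztq lbk fgza pxhu xxbwq xkj lngfo nzuc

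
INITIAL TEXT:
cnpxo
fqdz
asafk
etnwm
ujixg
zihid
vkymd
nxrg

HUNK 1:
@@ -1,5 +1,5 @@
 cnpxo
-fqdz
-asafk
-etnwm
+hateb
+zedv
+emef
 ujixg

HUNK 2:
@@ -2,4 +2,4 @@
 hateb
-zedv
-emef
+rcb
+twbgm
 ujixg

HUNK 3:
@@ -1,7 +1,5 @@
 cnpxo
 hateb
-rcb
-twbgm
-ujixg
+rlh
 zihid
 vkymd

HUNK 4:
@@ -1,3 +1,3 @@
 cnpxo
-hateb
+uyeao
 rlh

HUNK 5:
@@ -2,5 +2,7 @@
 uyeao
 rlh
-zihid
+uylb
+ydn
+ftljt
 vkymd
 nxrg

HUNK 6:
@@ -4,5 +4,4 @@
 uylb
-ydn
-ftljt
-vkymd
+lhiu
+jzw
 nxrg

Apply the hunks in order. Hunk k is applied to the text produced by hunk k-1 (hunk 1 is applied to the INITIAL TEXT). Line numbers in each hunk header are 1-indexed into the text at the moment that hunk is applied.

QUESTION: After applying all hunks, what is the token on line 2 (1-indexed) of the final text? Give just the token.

Answer: uyeao

Derivation:
Hunk 1: at line 1 remove [fqdz,asafk,etnwm] add [hateb,zedv,emef] -> 8 lines: cnpxo hateb zedv emef ujixg zihid vkymd nxrg
Hunk 2: at line 2 remove [zedv,emef] add [rcb,twbgm] -> 8 lines: cnpxo hateb rcb twbgm ujixg zihid vkymd nxrg
Hunk 3: at line 1 remove [rcb,twbgm,ujixg] add [rlh] -> 6 lines: cnpxo hateb rlh zihid vkymd nxrg
Hunk 4: at line 1 remove [hateb] add [uyeao] -> 6 lines: cnpxo uyeao rlh zihid vkymd nxrg
Hunk 5: at line 2 remove [zihid] add [uylb,ydn,ftljt] -> 8 lines: cnpxo uyeao rlh uylb ydn ftljt vkymd nxrg
Hunk 6: at line 4 remove [ydn,ftljt,vkymd] add [lhiu,jzw] -> 7 lines: cnpxo uyeao rlh uylb lhiu jzw nxrg
Final line 2: uyeao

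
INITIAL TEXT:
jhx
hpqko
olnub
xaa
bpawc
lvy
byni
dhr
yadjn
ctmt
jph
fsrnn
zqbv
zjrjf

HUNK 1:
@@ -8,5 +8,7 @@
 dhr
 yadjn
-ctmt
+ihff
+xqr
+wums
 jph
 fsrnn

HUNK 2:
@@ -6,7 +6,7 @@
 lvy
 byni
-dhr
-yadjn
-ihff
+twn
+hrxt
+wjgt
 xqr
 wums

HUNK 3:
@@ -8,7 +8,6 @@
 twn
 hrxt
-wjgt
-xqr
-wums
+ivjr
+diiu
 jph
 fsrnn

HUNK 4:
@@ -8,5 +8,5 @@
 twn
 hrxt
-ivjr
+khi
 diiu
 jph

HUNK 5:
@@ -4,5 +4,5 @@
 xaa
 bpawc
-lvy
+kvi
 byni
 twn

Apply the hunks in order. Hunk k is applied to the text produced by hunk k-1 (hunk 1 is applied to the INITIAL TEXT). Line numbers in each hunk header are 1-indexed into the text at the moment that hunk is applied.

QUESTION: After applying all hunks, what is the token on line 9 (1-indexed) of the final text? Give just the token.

Answer: hrxt

Derivation:
Hunk 1: at line 8 remove [ctmt] add [ihff,xqr,wums] -> 16 lines: jhx hpqko olnub xaa bpawc lvy byni dhr yadjn ihff xqr wums jph fsrnn zqbv zjrjf
Hunk 2: at line 6 remove [dhr,yadjn,ihff] add [twn,hrxt,wjgt] -> 16 lines: jhx hpqko olnub xaa bpawc lvy byni twn hrxt wjgt xqr wums jph fsrnn zqbv zjrjf
Hunk 3: at line 8 remove [wjgt,xqr,wums] add [ivjr,diiu] -> 15 lines: jhx hpqko olnub xaa bpawc lvy byni twn hrxt ivjr diiu jph fsrnn zqbv zjrjf
Hunk 4: at line 8 remove [ivjr] add [khi] -> 15 lines: jhx hpqko olnub xaa bpawc lvy byni twn hrxt khi diiu jph fsrnn zqbv zjrjf
Hunk 5: at line 4 remove [lvy] add [kvi] -> 15 lines: jhx hpqko olnub xaa bpawc kvi byni twn hrxt khi diiu jph fsrnn zqbv zjrjf
Final line 9: hrxt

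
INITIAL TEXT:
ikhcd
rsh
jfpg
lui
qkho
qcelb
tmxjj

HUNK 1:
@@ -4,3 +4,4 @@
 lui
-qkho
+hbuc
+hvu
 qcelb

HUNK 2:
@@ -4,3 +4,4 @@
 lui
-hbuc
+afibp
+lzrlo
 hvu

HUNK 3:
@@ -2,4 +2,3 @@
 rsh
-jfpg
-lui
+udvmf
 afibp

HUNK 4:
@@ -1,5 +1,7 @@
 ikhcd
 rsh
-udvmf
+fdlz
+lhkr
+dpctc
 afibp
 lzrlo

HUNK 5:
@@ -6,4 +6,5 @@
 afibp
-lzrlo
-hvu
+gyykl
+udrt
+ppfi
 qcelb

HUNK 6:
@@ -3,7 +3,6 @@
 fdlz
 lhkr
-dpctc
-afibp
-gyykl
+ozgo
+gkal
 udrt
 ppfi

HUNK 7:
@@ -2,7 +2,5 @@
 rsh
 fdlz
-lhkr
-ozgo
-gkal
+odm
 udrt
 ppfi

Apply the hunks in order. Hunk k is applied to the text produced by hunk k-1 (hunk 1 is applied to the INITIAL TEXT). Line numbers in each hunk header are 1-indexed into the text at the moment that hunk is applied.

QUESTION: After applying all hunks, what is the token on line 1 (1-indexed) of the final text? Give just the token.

Hunk 1: at line 4 remove [qkho] add [hbuc,hvu] -> 8 lines: ikhcd rsh jfpg lui hbuc hvu qcelb tmxjj
Hunk 2: at line 4 remove [hbuc] add [afibp,lzrlo] -> 9 lines: ikhcd rsh jfpg lui afibp lzrlo hvu qcelb tmxjj
Hunk 3: at line 2 remove [jfpg,lui] add [udvmf] -> 8 lines: ikhcd rsh udvmf afibp lzrlo hvu qcelb tmxjj
Hunk 4: at line 1 remove [udvmf] add [fdlz,lhkr,dpctc] -> 10 lines: ikhcd rsh fdlz lhkr dpctc afibp lzrlo hvu qcelb tmxjj
Hunk 5: at line 6 remove [lzrlo,hvu] add [gyykl,udrt,ppfi] -> 11 lines: ikhcd rsh fdlz lhkr dpctc afibp gyykl udrt ppfi qcelb tmxjj
Hunk 6: at line 3 remove [dpctc,afibp,gyykl] add [ozgo,gkal] -> 10 lines: ikhcd rsh fdlz lhkr ozgo gkal udrt ppfi qcelb tmxjj
Hunk 7: at line 2 remove [lhkr,ozgo,gkal] add [odm] -> 8 lines: ikhcd rsh fdlz odm udrt ppfi qcelb tmxjj
Final line 1: ikhcd

Answer: ikhcd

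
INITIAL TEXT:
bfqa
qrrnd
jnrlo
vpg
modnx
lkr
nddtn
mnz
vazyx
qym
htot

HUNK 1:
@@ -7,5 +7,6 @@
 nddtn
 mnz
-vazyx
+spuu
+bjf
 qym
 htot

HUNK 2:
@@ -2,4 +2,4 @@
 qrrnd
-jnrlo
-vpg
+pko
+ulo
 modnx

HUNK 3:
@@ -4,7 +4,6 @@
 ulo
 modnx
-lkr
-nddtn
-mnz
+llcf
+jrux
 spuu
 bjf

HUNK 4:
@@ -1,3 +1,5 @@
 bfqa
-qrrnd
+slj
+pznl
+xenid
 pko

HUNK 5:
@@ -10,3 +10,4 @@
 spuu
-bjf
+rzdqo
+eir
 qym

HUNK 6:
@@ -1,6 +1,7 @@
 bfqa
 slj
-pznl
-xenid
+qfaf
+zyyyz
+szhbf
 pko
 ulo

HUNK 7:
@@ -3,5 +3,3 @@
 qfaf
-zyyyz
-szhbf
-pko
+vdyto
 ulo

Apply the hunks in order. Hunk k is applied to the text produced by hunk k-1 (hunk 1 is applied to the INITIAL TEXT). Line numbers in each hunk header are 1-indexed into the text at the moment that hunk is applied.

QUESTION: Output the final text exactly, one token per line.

Hunk 1: at line 7 remove [vazyx] add [spuu,bjf] -> 12 lines: bfqa qrrnd jnrlo vpg modnx lkr nddtn mnz spuu bjf qym htot
Hunk 2: at line 2 remove [jnrlo,vpg] add [pko,ulo] -> 12 lines: bfqa qrrnd pko ulo modnx lkr nddtn mnz spuu bjf qym htot
Hunk 3: at line 4 remove [lkr,nddtn,mnz] add [llcf,jrux] -> 11 lines: bfqa qrrnd pko ulo modnx llcf jrux spuu bjf qym htot
Hunk 4: at line 1 remove [qrrnd] add [slj,pznl,xenid] -> 13 lines: bfqa slj pznl xenid pko ulo modnx llcf jrux spuu bjf qym htot
Hunk 5: at line 10 remove [bjf] add [rzdqo,eir] -> 14 lines: bfqa slj pznl xenid pko ulo modnx llcf jrux spuu rzdqo eir qym htot
Hunk 6: at line 1 remove [pznl,xenid] add [qfaf,zyyyz,szhbf] -> 15 lines: bfqa slj qfaf zyyyz szhbf pko ulo modnx llcf jrux spuu rzdqo eir qym htot
Hunk 7: at line 3 remove [zyyyz,szhbf,pko] add [vdyto] -> 13 lines: bfqa slj qfaf vdyto ulo modnx llcf jrux spuu rzdqo eir qym htot

Answer: bfqa
slj
qfaf
vdyto
ulo
modnx
llcf
jrux
spuu
rzdqo
eir
qym
htot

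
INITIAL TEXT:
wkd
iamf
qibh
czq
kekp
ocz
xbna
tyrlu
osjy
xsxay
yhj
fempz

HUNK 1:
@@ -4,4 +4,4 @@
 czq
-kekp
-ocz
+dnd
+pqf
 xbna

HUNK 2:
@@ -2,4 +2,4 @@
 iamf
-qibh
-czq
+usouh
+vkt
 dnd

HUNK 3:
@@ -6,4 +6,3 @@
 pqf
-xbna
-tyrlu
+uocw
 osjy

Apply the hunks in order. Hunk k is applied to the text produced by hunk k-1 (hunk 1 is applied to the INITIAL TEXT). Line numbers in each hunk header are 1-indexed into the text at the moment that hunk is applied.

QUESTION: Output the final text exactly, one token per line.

Hunk 1: at line 4 remove [kekp,ocz] add [dnd,pqf] -> 12 lines: wkd iamf qibh czq dnd pqf xbna tyrlu osjy xsxay yhj fempz
Hunk 2: at line 2 remove [qibh,czq] add [usouh,vkt] -> 12 lines: wkd iamf usouh vkt dnd pqf xbna tyrlu osjy xsxay yhj fempz
Hunk 3: at line 6 remove [xbna,tyrlu] add [uocw] -> 11 lines: wkd iamf usouh vkt dnd pqf uocw osjy xsxay yhj fempz

Answer: wkd
iamf
usouh
vkt
dnd
pqf
uocw
osjy
xsxay
yhj
fempz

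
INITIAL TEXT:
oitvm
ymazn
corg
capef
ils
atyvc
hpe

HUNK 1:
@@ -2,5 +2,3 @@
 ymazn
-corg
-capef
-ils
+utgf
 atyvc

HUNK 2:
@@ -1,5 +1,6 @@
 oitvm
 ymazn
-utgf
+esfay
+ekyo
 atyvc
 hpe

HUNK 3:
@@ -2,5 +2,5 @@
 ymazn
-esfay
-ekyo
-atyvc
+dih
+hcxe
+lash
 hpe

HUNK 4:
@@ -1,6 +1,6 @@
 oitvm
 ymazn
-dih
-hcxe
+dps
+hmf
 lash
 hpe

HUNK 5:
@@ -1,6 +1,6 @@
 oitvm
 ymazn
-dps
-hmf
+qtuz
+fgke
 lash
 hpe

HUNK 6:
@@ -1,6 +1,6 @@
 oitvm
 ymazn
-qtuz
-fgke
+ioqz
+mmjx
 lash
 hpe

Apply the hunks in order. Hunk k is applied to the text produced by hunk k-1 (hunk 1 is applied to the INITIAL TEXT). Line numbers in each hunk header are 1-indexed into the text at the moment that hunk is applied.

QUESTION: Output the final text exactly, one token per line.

Answer: oitvm
ymazn
ioqz
mmjx
lash
hpe

Derivation:
Hunk 1: at line 2 remove [corg,capef,ils] add [utgf] -> 5 lines: oitvm ymazn utgf atyvc hpe
Hunk 2: at line 1 remove [utgf] add [esfay,ekyo] -> 6 lines: oitvm ymazn esfay ekyo atyvc hpe
Hunk 3: at line 2 remove [esfay,ekyo,atyvc] add [dih,hcxe,lash] -> 6 lines: oitvm ymazn dih hcxe lash hpe
Hunk 4: at line 1 remove [dih,hcxe] add [dps,hmf] -> 6 lines: oitvm ymazn dps hmf lash hpe
Hunk 5: at line 1 remove [dps,hmf] add [qtuz,fgke] -> 6 lines: oitvm ymazn qtuz fgke lash hpe
Hunk 6: at line 1 remove [qtuz,fgke] add [ioqz,mmjx] -> 6 lines: oitvm ymazn ioqz mmjx lash hpe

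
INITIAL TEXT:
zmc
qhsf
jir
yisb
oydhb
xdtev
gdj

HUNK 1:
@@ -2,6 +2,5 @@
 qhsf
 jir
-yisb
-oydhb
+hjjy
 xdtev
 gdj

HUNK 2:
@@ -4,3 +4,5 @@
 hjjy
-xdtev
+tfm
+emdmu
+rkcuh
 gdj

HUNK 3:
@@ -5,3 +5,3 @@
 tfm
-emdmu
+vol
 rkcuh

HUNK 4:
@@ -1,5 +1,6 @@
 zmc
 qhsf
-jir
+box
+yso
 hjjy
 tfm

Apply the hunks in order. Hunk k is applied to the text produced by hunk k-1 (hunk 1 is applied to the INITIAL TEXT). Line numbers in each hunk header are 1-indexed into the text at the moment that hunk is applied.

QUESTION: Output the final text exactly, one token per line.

Answer: zmc
qhsf
box
yso
hjjy
tfm
vol
rkcuh
gdj

Derivation:
Hunk 1: at line 2 remove [yisb,oydhb] add [hjjy] -> 6 lines: zmc qhsf jir hjjy xdtev gdj
Hunk 2: at line 4 remove [xdtev] add [tfm,emdmu,rkcuh] -> 8 lines: zmc qhsf jir hjjy tfm emdmu rkcuh gdj
Hunk 3: at line 5 remove [emdmu] add [vol] -> 8 lines: zmc qhsf jir hjjy tfm vol rkcuh gdj
Hunk 4: at line 1 remove [jir] add [box,yso] -> 9 lines: zmc qhsf box yso hjjy tfm vol rkcuh gdj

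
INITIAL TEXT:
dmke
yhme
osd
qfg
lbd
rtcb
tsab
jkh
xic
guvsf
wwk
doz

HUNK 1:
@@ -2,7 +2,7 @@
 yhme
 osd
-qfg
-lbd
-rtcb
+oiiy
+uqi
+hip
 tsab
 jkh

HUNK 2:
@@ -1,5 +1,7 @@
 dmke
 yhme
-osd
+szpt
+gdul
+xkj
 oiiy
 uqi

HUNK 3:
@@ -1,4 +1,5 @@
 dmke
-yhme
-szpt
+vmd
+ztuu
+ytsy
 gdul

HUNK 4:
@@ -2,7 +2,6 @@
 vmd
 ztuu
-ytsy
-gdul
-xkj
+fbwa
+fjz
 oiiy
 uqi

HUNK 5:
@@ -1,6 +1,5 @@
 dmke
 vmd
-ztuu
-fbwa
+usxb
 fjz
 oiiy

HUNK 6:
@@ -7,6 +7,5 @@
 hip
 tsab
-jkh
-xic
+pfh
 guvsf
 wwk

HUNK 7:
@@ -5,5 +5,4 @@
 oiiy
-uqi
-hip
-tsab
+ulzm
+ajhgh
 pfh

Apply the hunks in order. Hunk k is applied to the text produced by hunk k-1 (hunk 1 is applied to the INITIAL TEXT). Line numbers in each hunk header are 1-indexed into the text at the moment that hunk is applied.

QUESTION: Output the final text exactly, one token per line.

Hunk 1: at line 2 remove [qfg,lbd,rtcb] add [oiiy,uqi,hip] -> 12 lines: dmke yhme osd oiiy uqi hip tsab jkh xic guvsf wwk doz
Hunk 2: at line 1 remove [osd] add [szpt,gdul,xkj] -> 14 lines: dmke yhme szpt gdul xkj oiiy uqi hip tsab jkh xic guvsf wwk doz
Hunk 3: at line 1 remove [yhme,szpt] add [vmd,ztuu,ytsy] -> 15 lines: dmke vmd ztuu ytsy gdul xkj oiiy uqi hip tsab jkh xic guvsf wwk doz
Hunk 4: at line 2 remove [ytsy,gdul,xkj] add [fbwa,fjz] -> 14 lines: dmke vmd ztuu fbwa fjz oiiy uqi hip tsab jkh xic guvsf wwk doz
Hunk 5: at line 1 remove [ztuu,fbwa] add [usxb] -> 13 lines: dmke vmd usxb fjz oiiy uqi hip tsab jkh xic guvsf wwk doz
Hunk 6: at line 7 remove [jkh,xic] add [pfh] -> 12 lines: dmke vmd usxb fjz oiiy uqi hip tsab pfh guvsf wwk doz
Hunk 7: at line 5 remove [uqi,hip,tsab] add [ulzm,ajhgh] -> 11 lines: dmke vmd usxb fjz oiiy ulzm ajhgh pfh guvsf wwk doz

Answer: dmke
vmd
usxb
fjz
oiiy
ulzm
ajhgh
pfh
guvsf
wwk
doz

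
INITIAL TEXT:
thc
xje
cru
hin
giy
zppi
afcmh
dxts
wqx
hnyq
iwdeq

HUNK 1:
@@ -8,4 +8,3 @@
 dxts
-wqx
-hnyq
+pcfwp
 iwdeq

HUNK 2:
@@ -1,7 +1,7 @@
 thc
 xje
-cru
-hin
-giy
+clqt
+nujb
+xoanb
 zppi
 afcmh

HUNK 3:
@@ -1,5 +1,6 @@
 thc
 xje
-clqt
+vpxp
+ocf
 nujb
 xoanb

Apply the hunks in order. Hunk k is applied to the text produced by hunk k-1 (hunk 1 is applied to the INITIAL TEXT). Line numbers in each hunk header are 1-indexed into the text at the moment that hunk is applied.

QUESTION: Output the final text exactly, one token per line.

Hunk 1: at line 8 remove [wqx,hnyq] add [pcfwp] -> 10 lines: thc xje cru hin giy zppi afcmh dxts pcfwp iwdeq
Hunk 2: at line 1 remove [cru,hin,giy] add [clqt,nujb,xoanb] -> 10 lines: thc xje clqt nujb xoanb zppi afcmh dxts pcfwp iwdeq
Hunk 3: at line 1 remove [clqt] add [vpxp,ocf] -> 11 lines: thc xje vpxp ocf nujb xoanb zppi afcmh dxts pcfwp iwdeq

Answer: thc
xje
vpxp
ocf
nujb
xoanb
zppi
afcmh
dxts
pcfwp
iwdeq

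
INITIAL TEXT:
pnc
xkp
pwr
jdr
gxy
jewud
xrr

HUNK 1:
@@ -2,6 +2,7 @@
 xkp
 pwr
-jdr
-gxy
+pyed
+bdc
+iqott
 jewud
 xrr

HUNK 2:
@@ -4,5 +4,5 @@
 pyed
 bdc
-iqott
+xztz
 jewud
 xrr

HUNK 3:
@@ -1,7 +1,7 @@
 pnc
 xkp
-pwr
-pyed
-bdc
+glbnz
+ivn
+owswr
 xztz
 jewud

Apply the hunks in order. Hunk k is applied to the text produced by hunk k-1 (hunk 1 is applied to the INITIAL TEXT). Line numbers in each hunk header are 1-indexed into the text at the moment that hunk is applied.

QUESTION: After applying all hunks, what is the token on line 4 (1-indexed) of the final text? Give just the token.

Answer: ivn

Derivation:
Hunk 1: at line 2 remove [jdr,gxy] add [pyed,bdc,iqott] -> 8 lines: pnc xkp pwr pyed bdc iqott jewud xrr
Hunk 2: at line 4 remove [iqott] add [xztz] -> 8 lines: pnc xkp pwr pyed bdc xztz jewud xrr
Hunk 3: at line 1 remove [pwr,pyed,bdc] add [glbnz,ivn,owswr] -> 8 lines: pnc xkp glbnz ivn owswr xztz jewud xrr
Final line 4: ivn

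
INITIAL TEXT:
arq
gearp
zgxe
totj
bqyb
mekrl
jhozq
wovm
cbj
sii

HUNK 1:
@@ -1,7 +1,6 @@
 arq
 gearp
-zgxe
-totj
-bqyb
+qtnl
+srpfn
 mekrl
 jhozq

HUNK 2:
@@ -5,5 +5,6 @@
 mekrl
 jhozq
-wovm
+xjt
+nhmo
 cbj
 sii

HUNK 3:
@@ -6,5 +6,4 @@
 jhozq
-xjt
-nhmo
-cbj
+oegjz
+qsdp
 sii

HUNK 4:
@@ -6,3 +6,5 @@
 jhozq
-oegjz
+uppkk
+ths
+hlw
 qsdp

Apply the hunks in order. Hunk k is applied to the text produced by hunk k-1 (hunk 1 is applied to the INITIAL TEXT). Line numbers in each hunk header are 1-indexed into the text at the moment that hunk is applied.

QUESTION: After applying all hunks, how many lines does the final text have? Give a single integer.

Hunk 1: at line 1 remove [zgxe,totj,bqyb] add [qtnl,srpfn] -> 9 lines: arq gearp qtnl srpfn mekrl jhozq wovm cbj sii
Hunk 2: at line 5 remove [wovm] add [xjt,nhmo] -> 10 lines: arq gearp qtnl srpfn mekrl jhozq xjt nhmo cbj sii
Hunk 3: at line 6 remove [xjt,nhmo,cbj] add [oegjz,qsdp] -> 9 lines: arq gearp qtnl srpfn mekrl jhozq oegjz qsdp sii
Hunk 4: at line 6 remove [oegjz] add [uppkk,ths,hlw] -> 11 lines: arq gearp qtnl srpfn mekrl jhozq uppkk ths hlw qsdp sii
Final line count: 11

Answer: 11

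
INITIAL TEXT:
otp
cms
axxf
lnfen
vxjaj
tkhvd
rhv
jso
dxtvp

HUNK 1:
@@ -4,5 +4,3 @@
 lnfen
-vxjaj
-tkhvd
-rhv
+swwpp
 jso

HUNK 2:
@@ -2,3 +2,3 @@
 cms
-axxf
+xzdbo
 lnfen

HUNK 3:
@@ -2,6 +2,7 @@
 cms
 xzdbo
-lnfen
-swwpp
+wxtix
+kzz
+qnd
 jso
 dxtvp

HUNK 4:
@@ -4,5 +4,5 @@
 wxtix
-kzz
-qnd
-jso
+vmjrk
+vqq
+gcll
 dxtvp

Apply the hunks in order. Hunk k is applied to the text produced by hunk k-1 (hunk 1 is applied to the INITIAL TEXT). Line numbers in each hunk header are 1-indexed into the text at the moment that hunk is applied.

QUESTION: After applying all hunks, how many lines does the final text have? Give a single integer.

Answer: 8

Derivation:
Hunk 1: at line 4 remove [vxjaj,tkhvd,rhv] add [swwpp] -> 7 lines: otp cms axxf lnfen swwpp jso dxtvp
Hunk 2: at line 2 remove [axxf] add [xzdbo] -> 7 lines: otp cms xzdbo lnfen swwpp jso dxtvp
Hunk 3: at line 2 remove [lnfen,swwpp] add [wxtix,kzz,qnd] -> 8 lines: otp cms xzdbo wxtix kzz qnd jso dxtvp
Hunk 4: at line 4 remove [kzz,qnd,jso] add [vmjrk,vqq,gcll] -> 8 lines: otp cms xzdbo wxtix vmjrk vqq gcll dxtvp
Final line count: 8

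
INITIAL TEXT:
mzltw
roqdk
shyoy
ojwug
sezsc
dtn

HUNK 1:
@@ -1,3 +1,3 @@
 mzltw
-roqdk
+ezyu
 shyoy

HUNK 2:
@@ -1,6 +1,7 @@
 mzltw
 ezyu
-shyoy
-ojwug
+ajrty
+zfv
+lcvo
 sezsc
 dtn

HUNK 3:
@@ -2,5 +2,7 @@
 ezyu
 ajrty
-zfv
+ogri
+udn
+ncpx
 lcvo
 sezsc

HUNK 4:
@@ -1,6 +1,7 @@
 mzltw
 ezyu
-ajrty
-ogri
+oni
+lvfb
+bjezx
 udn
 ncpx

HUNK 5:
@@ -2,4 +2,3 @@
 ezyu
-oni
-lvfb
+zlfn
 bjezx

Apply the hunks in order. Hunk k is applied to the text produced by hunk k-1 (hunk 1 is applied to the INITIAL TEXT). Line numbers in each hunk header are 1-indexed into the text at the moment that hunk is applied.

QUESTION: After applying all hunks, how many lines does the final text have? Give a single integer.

Answer: 9

Derivation:
Hunk 1: at line 1 remove [roqdk] add [ezyu] -> 6 lines: mzltw ezyu shyoy ojwug sezsc dtn
Hunk 2: at line 1 remove [shyoy,ojwug] add [ajrty,zfv,lcvo] -> 7 lines: mzltw ezyu ajrty zfv lcvo sezsc dtn
Hunk 3: at line 2 remove [zfv] add [ogri,udn,ncpx] -> 9 lines: mzltw ezyu ajrty ogri udn ncpx lcvo sezsc dtn
Hunk 4: at line 1 remove [ajrty,ogri] add [oni,lvfb,bjezx] -> 10 lines: mzltw ezyu oni lvfb bjezx udn ncpx lcvo sezsc dtn
Hunk 5: at line 2 remove [oni,lvfb] add [zlfn] -> 9 lines: mzltw ezyu zlfn bjezx udn ncpx lcvo sezsc dtn
Final line count: 9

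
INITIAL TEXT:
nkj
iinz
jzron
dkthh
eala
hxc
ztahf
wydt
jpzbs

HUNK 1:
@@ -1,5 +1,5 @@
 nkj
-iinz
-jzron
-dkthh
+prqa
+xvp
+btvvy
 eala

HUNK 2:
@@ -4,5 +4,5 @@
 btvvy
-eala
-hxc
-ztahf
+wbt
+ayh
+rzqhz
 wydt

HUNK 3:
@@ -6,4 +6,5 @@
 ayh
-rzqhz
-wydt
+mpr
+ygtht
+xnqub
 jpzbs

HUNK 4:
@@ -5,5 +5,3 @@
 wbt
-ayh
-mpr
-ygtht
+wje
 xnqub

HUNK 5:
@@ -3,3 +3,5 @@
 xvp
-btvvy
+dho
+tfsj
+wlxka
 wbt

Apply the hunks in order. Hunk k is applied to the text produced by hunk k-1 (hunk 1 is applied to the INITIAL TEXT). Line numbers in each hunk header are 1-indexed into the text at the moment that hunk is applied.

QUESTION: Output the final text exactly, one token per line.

Answer: nkj
prqa
xvp
dho
tfsj
wlxka
wbt
wje
xnqub
jpzbs

Derivation:
Hunk 1: at line 1 remove [iinz,jzron,dkthh] add [prqa,xvp,btvvy] -> 9 lines: nkj prqa xvp btvvy eala hxc ztahf wydt jpzbs
Hunk 2: at line 4 remove [eala,hxc,ztahf] add [wbt,ayh,rzqhz] -> 9 lines: nkj prqa xvp btvvy wbt ayh rzqhz wydt jpzbs
Hunk 3: at line 6 remove [rzqhz,wydt] add [mpr,ygtht,xnqub] -> 10 lines: nkj prqa xvp btvvy wbt ayh mpr ygtht xnqub jpzbs
Hunk 4: at line 5 remove [ayh,mpr,ygtht] add [wje] -> 8 lines: nkj prqa xvp btvvy wbt wje xnqub jpzbs
Hunk 5: at line 3 remove [btvvy] add [dho,tfsj,wlxka] -> 10 lines: nkj prqa xvp dho tfsj wlxka wbt wje xnqub jpzbs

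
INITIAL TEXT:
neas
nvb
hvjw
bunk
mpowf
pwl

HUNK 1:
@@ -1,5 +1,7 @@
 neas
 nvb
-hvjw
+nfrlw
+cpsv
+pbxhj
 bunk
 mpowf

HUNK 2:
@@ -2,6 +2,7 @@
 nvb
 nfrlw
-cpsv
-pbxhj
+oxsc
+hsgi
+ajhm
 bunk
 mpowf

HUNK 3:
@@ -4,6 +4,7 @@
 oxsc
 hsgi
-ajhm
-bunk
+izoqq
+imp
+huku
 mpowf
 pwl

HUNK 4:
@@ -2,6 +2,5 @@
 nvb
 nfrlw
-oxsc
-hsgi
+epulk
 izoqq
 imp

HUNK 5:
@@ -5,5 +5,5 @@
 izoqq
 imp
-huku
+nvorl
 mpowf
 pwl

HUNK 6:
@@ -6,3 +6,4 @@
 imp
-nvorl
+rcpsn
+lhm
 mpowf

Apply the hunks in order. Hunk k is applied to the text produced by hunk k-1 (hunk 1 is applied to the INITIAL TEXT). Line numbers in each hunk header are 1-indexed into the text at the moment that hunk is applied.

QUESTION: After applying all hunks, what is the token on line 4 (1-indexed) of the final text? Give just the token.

Hunk 1: at line 1 remove [hvjw] add [nfrlw,cpsv,pbxhj] -> 8 lines: neas nvb nfrlw cpsv pbxhj bunk mpowf pwl
Hunk 2: at line 2 remove [cpsv,pbxhj] add [oxsc,hsgi,ajhm] -> 9 lines: neas nvb nfrlw oxsc hsgi ajhm bunk mpowf pwl
Hunk 3: at line 4 remove [ajhm,bunk] add [izoqq,imp,huku] -> 10 lines: neas nvb nfrlw oxsc hsgi izoqq imp huku mpowf pwl
Hunk 4: at line 2 remove [oxsc,hsgi] add [epulk] -> 9 lines: neas nvb nfrlw epulk izoqq imp huku mpowf pwl
Hunk 5: at line 5 remove [huku] add [nvorl] -> 9 lines: neas nvb nfrlw epulk izoqq imp nvorl mpowf pwl
Hunk 6: at line 6 remove [nvorl] add [rcpsn,lhm] -> 10 lines: neas nvb nfrlw epulk izoqq imp rcpsn lhm mpowf pwl
Final line 4: epulk

Answer: epulk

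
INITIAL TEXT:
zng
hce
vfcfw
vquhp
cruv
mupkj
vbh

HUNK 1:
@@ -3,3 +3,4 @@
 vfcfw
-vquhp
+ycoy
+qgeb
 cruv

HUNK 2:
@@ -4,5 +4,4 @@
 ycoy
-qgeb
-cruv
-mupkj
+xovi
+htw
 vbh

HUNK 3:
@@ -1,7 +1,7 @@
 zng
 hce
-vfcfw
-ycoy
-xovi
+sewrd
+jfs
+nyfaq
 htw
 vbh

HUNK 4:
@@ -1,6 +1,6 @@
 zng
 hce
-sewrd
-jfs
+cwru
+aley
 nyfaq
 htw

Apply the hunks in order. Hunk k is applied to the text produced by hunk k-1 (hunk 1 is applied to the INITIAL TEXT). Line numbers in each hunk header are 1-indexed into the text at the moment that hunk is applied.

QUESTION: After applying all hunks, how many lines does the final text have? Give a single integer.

Hunk 1: at line 3 remove [vquhp] add [ycoy,qgeb] -> 8 lines: zng hce vfcfw ycoy qgeb cruv mupkj vbh
Hunk 2: at line 4 remove [qgeb,cruv,mupkj] add [xovi,htw] -> 7 lines: zng hce vfcfw ycoy xovi htw vbh
Hunk 3: at line 1 remove [vfcfw,ycoy,xovi] add [sewrd,jfs,nyfaq] -> 7 lines: zng hce sewrd jfs nyfaq htw vbh
Hunk 4: at line 1 remove [sewrd,jfs] add [cwru,aley] -> 7 lines: zng hce cwru aley nyfaq htw vbh
Final line count: 7

Answer: 7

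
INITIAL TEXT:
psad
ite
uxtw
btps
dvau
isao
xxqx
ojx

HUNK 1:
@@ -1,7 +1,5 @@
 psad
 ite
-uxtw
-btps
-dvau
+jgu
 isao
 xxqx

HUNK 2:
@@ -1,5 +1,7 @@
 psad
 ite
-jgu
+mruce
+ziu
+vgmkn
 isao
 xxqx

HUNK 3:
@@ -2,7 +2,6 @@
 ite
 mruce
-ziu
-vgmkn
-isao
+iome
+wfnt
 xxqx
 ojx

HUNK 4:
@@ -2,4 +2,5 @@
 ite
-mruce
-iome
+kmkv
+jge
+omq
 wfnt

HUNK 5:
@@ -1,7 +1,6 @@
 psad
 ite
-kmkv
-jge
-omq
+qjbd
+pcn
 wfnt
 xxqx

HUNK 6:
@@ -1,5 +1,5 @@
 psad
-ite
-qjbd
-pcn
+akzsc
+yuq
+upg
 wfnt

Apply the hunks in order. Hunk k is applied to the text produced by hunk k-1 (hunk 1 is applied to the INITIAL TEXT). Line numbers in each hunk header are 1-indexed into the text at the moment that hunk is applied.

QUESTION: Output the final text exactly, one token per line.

Answer: psad
akzsc
yuq
upg
wfnt
xxqx
ojx

Derivation:
Hunk 1: at line 1 remove [uxtw,btps,dvau] add [jgu] -> 6 lines: psad ite jgu isao xxqx ojx
Hunk 2: at line 1 remove [jgu] add [mruce,ziu,vgmkn] -> 8 lines: psad ite mruce ziu vgmkn isao xxqx ojx
Hunk 3: at line 2 remove [ziu,vgmkn,isao] add [iome,wfnt] -> 7 lines: psad ite mruce iome wfnt xxqx ojx
Hunk 4: at line 2 remove [mruce,iome] add [kmkv,jge,omq] -> 8 lines: psad ite kmkv jge omq wfnt xxqx ojx
Hunk 5: at line 1 remove [kmkv,jge,omq] add [qjbd,pcn] -> 7 lines: psad ite qjbd pcn wfnt xxqx ojx
Hunk 6: at line 1 remove [ite,qjbd,pcn] add [akzsc,yuq,upg] -> 7 lines: psad akzsc yuq upg wfnt xxqx ojx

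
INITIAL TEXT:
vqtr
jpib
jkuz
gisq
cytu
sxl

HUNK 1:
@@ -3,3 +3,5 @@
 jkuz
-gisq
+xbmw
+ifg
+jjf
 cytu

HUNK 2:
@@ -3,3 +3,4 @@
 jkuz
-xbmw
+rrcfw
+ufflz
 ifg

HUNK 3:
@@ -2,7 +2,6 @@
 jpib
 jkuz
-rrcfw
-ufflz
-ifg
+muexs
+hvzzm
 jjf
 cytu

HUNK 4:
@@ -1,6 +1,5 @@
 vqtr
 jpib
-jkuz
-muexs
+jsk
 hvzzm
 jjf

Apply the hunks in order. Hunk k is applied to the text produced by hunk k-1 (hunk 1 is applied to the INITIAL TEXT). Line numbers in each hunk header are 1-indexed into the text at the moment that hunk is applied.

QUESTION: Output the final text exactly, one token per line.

Hunk 1: at line 3 remove [gisq] add [xbmw,ifg,jjf] -> 8 lines: vqtr jpib jkuz xbmw ifg jjf cytu sxl
Hunk 2: at line 3 remove [xbmw] add [rrcfw,ufflz] -> 9 lines: vqtr jpib jkuz rrcfw ufflz ifg jjf cytu sxl
Hunk 3: at line 2 remove [rrcfw,ufflz,ifg] add [muexs,hvzzm] -> 8 lines: vqtr jpib jkuz muexs hvzzm jjf cytu sxl
Hunk 4: at line 1 remove [jkuz,muexs] add [jsk] -> 7 lines: vqtr jpib jsk hvzzm jjf cytu sxl

Answer: vqtr
jpib
jsk
hvzzm
jjf
cytu
sxl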